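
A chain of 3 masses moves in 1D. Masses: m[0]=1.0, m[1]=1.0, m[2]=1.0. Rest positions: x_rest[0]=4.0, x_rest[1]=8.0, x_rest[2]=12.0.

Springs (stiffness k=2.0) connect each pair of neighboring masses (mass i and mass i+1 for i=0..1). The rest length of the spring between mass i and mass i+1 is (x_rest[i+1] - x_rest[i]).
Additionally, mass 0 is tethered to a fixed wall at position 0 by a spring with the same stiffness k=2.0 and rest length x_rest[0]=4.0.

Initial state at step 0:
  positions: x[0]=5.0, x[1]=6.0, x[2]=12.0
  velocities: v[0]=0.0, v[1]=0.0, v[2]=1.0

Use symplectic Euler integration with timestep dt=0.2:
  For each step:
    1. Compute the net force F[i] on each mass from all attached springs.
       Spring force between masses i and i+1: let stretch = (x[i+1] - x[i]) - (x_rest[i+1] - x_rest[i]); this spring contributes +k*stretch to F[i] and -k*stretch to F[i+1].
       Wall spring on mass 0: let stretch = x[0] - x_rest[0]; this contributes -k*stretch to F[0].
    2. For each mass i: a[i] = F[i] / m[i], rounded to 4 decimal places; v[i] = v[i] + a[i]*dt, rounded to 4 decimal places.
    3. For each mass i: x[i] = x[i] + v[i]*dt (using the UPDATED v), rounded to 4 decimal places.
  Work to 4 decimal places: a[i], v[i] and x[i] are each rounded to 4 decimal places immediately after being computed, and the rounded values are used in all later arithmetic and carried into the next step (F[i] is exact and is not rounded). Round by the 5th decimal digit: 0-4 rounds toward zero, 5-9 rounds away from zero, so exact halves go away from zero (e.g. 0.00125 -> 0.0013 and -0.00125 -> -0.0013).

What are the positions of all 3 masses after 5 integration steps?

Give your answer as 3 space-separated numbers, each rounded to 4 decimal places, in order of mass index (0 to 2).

Answer: 2.5815 9.3474 11.5949

Derivation:
Step 0: x=[5.0000 6.0000 12.0000] v=[0.0000 0.0000 1.0000]
Step 1: x=[4.6800 6.4000 12.0400] v=[-1.6000 2.0000 0.2000]
Step 2: x=[4.1232 7.1136 11.9488] v=[-2.7840 3.5680 -0.4560]
Step 3: x=[3.4758 7.9748 11.7908] v=[-3.2371 4.3059 -0.7901]
Step 4: x=[2.9102 8.7813 11.6475] v=[-2.8278 4.0327 -0.7165]
Step 5: x=[2.5815 9.3474 11.5949] v=[-1.6434 2.8307 -0.2630]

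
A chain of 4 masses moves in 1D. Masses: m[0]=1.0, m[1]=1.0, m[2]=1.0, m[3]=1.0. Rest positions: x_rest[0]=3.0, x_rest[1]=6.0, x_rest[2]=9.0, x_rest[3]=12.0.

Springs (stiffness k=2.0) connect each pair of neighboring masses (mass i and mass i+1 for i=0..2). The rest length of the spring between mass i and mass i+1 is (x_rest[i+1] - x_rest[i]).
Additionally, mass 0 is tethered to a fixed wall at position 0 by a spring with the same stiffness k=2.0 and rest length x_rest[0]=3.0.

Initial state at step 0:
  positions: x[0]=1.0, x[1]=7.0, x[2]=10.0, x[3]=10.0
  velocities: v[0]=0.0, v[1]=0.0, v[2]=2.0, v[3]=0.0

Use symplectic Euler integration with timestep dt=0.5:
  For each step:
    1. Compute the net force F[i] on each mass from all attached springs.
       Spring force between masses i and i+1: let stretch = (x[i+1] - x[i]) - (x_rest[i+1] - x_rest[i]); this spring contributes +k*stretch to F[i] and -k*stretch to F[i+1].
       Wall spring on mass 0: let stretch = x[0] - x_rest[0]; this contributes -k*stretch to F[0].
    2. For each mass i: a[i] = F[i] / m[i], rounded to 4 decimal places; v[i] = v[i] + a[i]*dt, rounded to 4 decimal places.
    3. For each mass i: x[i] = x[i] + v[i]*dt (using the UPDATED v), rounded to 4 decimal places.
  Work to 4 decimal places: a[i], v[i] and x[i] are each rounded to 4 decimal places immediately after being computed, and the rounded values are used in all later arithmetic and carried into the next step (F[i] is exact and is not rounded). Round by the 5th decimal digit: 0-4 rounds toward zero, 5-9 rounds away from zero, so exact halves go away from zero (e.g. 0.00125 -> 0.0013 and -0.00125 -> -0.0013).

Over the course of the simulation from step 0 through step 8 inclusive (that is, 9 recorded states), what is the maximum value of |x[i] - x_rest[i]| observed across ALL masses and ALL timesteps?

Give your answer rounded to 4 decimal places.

Step 0: x=[1.0000 7.0000 10.0000 10.0000] v=[0.0000 0.0000 2.0000 0.0000]
Step 1: x=[3.5000 5.5000 9.5000 11.5000] v=[5.0000 -3.0000 -1.0000 3.0000]
Step 2: x=[5.2500 5.0000 8.0000 13.5000] v=[3.5000 -1.0000 -3.0000 4.0000]
Step 3: x=[4.2500 6.1250 7.7500 14.2500] v=[-2.0000 2.2500 -0.5000 1.5000]
Step 4: x=[2.0625 7.1250 9.9375 13.2500] v=[-4.3750 2.0000 4.3750 -2.0000]
Step 5: x=[1.3750 7.0000 12.3750 12.0938] v=[-1.3750 -0.2500 4.8750 -2.3125]
Step 6: x=[2.8125 6.7500 11.9844 12.5782] v=[2.8750 -0.5000 -0.7812 0.9687]
Step 7: x=[4.8125 7.1485 9.2735 14.2657] v=[4.0000 0.7969 -5.4218 3.3749]
Step 8: x=[5.5743 7.4415 7.9962 14.9571] v=[1.5235 0.5859 -2.5546 1.3827]
Max displacement = 3.3750

Answer: 3.3750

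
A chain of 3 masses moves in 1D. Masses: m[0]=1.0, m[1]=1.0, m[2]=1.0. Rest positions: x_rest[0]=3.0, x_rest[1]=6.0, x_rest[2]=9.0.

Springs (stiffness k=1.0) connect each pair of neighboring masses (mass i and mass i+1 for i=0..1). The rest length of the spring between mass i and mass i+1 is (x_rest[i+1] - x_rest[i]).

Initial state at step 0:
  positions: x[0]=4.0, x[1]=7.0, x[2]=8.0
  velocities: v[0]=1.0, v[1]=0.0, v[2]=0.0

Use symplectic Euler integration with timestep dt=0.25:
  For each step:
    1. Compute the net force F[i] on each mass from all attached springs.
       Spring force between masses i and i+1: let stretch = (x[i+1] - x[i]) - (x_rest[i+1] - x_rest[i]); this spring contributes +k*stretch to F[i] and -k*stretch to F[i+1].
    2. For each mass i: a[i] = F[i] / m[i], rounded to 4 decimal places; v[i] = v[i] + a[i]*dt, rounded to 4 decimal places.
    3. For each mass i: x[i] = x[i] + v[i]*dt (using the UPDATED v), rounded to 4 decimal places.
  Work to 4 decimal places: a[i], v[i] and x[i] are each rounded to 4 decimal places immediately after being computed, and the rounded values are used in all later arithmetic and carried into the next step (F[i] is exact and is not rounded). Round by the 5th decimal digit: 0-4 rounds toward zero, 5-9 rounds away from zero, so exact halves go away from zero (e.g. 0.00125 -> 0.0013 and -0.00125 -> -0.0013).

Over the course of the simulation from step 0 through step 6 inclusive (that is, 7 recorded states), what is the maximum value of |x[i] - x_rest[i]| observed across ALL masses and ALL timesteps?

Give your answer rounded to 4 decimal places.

Answer: 1.7540

Derivation:
Step 0: x=[4.0000 7.0000 8.0000] v=[1.0000 0.0000 0.0000]
Step 1: x=[4.2500 6.8750 8.1250] v=[1.0000 -0.5000 0.5000]
Step 2: x=[4.4766 6.6641 8.3594] v=[0.9063 -0.8438 0.9375]
Step 3: x=[4.6524 6.4224 8.6753] v=[0.7032 -0.9669 1.2637]
Step 4: x=[4.7513 6.2109 9.0379] v=[0.3957 -0.8462 1.4505]
Step 5: x=[4.7540 6.0848 9.4114] v=[0.0106 -0.5044 1.4938]
Step 6: x=[4.6523 6.0834 9.7645] v=[-0.4067 -0.0055 1.4122]
Max displacement = 1.7540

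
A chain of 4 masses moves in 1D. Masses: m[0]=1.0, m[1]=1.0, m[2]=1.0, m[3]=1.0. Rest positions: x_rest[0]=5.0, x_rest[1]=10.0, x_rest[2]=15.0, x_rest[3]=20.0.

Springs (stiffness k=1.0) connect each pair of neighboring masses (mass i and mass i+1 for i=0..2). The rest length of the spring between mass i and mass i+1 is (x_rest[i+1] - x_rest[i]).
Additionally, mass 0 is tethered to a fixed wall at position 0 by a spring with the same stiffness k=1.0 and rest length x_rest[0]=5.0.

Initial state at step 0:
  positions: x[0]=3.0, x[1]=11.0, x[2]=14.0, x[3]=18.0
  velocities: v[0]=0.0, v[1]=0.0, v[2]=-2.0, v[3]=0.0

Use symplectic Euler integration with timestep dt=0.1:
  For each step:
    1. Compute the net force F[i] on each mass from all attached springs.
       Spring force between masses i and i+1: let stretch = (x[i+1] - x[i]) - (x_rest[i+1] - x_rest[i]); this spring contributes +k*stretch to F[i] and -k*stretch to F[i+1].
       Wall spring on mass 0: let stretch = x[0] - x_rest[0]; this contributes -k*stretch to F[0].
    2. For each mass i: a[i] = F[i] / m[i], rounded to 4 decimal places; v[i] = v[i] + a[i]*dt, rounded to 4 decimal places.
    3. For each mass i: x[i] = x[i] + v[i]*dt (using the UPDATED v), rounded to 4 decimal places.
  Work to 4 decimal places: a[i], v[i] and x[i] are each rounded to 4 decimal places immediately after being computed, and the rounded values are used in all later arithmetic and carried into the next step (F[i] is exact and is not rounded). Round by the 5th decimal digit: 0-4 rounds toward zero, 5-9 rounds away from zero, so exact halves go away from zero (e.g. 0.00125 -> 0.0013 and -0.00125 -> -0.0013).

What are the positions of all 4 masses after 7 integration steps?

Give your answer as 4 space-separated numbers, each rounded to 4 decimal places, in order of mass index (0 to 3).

Answer: 4.2181 9.6885 13.0194 18.1742

Derivation:
Step 0: x=[3.0000 11.0000 14.0000 18.0000] v=[0.0000 0.0000 -2.0000 0.0000]
Step 1: x=[3.0500 10.9500 13.8100 18.0100] v=[0.5000 -0.5000 -1.9000 0.1000]
Step 2: x=[3.1485 10.8496 13.6334 18.0280] v=[0.9850 -1.0040 -1.7660 0.1800]
Step 3: x=[3.2925 10.7000 13.4729 18.0521] v=[1.4403 -1.4957 -1.6049 0.2405]
Step 4: x=[3.4777 10.5041 13.3305 18.0804] v=[1.8518 -1.9592 -1.4243 0.2826]
Step 5: x=[3.6984 10.2662 13.2073 18.1112] v=[2.2067 -2.3792 -1.2320 0.3076]
Step 6: x=[3.9478 9.9920 13.1037 18.1429] v=[2.4936 -2.7419 -1.0357 0.3172]
Step 7: x=[4.2181 9.6885 13.0194 18.1742] v=[2.7032 -3.0352 -0.8430 0.3133]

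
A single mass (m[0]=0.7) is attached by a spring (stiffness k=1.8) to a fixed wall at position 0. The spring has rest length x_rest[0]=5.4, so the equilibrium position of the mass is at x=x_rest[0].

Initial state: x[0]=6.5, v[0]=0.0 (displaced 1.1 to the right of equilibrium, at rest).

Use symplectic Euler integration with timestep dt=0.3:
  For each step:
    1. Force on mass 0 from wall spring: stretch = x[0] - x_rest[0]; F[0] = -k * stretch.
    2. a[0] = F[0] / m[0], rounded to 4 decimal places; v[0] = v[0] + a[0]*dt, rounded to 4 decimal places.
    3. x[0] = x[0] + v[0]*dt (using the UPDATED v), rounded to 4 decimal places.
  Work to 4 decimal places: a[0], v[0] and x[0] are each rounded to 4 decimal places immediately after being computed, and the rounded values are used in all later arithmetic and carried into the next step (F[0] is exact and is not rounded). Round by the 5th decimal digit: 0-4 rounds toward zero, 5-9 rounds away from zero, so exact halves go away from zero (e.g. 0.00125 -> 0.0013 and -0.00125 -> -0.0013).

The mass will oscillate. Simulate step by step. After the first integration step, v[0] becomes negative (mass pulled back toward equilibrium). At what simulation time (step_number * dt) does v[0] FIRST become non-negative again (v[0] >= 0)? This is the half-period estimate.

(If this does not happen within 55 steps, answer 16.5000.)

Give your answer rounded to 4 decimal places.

Step 0: x=[6.5000] v=[0.0000]
Step 1: x=[6.2454] v=[-0.8486]
Step 2: x=[5.7952] v=[-1.5008]
Step 3: x=[5.2535] v=[-1.8057]
Step 4: x=[4.7457] v=[-1.6927]
Step 5: x=[4.3893] v=[-1.1880]
Step 6: x=[4.2668] v=[-0.4083]
Step 7: x=[4.4066] v=[0.4659]
First v>=0 after going negative at step 7, time=2.1000

Answer: 2.1000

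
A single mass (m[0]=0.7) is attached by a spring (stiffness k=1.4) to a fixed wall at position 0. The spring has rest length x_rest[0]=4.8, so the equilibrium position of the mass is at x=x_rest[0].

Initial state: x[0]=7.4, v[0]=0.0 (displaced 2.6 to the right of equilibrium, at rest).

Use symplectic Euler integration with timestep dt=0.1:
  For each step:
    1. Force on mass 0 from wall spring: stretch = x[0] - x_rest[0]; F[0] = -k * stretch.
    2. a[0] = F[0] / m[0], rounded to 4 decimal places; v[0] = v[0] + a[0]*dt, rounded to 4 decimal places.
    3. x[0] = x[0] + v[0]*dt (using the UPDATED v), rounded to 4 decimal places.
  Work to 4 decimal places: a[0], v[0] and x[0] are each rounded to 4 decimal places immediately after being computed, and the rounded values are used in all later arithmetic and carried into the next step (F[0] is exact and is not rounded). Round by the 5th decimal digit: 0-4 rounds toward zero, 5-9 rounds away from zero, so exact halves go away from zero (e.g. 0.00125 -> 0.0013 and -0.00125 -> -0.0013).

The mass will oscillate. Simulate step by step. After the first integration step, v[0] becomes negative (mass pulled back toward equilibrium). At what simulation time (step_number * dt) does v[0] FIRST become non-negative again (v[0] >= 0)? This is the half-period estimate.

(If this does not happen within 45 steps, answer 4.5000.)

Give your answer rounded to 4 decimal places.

Answer: 2.3000

Derivation:
Step 0: x=[7.4000] v=[0.0000]
Step 1: x=[7.3480] v=[-0.5200]
Step 2: x=[7.2450] v=[-1.0296]
Step 3: x=[7.0931] v=[-1.5186]
Step 4: x=[6.8954] v=[-1.9772]
Step 5: x=[6.6558] v=[-2.3963]
Step 6: x=[6.3791] v=[-2.7675]
Step 7: x=[6.0708] v=[-3.0833]
Step 8: x=[5.7371] v=[-3.3375]
Step 9: x=[5.3846] v=[-3.5249]
Step 10: x=[5.0204] v=[-3.6418]
Step 11: x=[4.6518] v=[-3.6859]
Step 12: x=[4.2862] v=[-3.6563]
Step 13: x=[3.9309] v=[-3.5535]
Step 14: x=[3.5929] v=[-3.3797]
Step 15: x=[3.2791] v=[-3.1383]
Step 16: x=[2.9957] v=[-2.8341]
Step 17: x=[2.7484] v=[-2.4732]
Step 18: x=[2.5421] v=[-2.0629]
Step 19: x=[2.3810] v=[-1.6113]
Step 20: x=[2.2683] v=[-1.1275]
Step 21: x=[2.2062] v=[-0.6212]
Step 22: x=[2.1960] v=[-0.1024]
Step 23: x=[2.2378] v=[0.4184]
First v>=0 after going negative at step 23, time=2.3000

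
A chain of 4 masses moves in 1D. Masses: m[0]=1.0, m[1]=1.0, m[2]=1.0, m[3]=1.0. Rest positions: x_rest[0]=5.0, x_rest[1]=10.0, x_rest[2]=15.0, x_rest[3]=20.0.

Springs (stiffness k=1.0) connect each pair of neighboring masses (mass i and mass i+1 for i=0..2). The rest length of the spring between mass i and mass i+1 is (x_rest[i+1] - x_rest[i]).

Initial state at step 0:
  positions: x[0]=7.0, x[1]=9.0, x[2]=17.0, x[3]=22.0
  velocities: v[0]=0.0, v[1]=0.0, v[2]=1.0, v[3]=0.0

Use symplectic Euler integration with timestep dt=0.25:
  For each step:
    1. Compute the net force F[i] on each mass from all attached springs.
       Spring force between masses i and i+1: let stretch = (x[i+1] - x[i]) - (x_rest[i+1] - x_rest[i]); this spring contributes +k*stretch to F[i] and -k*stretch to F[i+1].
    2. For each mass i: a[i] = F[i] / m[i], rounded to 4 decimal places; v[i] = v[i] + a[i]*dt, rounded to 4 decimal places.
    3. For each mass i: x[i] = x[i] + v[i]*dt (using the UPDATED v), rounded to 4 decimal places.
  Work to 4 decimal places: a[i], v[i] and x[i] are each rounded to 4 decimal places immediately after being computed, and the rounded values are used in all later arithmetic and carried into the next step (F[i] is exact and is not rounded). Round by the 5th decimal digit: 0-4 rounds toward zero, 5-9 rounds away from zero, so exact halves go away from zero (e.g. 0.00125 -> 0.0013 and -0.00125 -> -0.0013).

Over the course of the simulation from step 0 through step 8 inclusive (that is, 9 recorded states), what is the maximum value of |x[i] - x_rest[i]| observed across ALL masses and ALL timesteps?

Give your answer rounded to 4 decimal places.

Answer: 3.6139

Derivation:
Step 0: x=[7.0000 9.0000 17.0000 22.0000] v=[0.0000 0.0000 1.0000 0.0000]
Step 1: x=[6.8125 9.3750 17.0625 22.0000] v=[-0.7500 1.5000 0.2500 0.0000]
Step 2: x=[6.4727 10.0703 16.9531 22.0039] v=[-1.3594 2.7813 -0.4375 0.0156]
Step 3: x=[6.0452 10.9710 16.7292 22.0046] v=[-1.7100 3.6026 -0.8955 0.0029]
Step 4: x=[5.6131 11.9237 16.4752 21.9881] v=[-1.7286 3.8107 -1.0162 -0.0660]
Step 5: x=[5.2629 12.7664 16.2812 21.9396] v=[-1.4010 3.3709 -0.7759 -0.1942]
Step 6: x=[5.0691 13.3598 16.2212 21.8499] v=[-0.7751 2.3737 -0.2400 -0.3588]
Step 7: x=[5.0810 13.6139 16.3342 21.7209] v=[0.0476 1.0164 0.4518 -0.5160]
Step 8: x=[5.3137 13.5047 16.6138 21.5677] v=[0.9308 -0.4368 1.1184 -0.6127]
Max displacement = 3.6139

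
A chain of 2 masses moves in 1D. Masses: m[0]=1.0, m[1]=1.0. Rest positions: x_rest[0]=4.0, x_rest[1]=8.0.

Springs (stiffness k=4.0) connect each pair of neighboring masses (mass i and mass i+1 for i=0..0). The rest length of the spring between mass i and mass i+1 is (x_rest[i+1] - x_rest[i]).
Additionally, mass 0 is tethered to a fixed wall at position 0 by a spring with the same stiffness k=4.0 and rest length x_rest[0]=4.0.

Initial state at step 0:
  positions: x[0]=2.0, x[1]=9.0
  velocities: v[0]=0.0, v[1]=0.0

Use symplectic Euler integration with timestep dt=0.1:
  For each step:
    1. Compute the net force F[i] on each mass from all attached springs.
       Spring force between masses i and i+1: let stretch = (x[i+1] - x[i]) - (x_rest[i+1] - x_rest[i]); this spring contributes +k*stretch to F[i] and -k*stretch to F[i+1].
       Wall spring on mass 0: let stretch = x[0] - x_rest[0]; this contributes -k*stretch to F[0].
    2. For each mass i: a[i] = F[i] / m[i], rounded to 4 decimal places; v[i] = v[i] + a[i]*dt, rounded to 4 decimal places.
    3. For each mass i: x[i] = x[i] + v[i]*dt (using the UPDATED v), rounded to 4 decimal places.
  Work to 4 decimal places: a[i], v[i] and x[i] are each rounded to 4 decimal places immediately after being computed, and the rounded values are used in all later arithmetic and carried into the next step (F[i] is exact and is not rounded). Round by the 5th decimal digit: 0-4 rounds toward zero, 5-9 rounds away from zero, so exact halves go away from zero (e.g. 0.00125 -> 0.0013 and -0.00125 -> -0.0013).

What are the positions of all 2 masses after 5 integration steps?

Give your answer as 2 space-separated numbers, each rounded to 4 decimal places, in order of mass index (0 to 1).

Answer: 4.3309 7.6117

Derivation:
Step 0: x=[2.0000 9.0000] v=[0.0000 0.0000]
Step 1: x=[2.2000 8.8800] v=[2.0000 -1.2000]
Step 2: x=[2.5792 8.6528] v=[3.7920 -2.2720]
Step 3: x=[3.0982 8.3427] v=[5.1898 -3.1014]
Step 4: x=[3.7030 7.9828] v=[6.0483 -3.5992]
Step 5: x=[4.3309 7.6117] v=[6.2790 -3.7111]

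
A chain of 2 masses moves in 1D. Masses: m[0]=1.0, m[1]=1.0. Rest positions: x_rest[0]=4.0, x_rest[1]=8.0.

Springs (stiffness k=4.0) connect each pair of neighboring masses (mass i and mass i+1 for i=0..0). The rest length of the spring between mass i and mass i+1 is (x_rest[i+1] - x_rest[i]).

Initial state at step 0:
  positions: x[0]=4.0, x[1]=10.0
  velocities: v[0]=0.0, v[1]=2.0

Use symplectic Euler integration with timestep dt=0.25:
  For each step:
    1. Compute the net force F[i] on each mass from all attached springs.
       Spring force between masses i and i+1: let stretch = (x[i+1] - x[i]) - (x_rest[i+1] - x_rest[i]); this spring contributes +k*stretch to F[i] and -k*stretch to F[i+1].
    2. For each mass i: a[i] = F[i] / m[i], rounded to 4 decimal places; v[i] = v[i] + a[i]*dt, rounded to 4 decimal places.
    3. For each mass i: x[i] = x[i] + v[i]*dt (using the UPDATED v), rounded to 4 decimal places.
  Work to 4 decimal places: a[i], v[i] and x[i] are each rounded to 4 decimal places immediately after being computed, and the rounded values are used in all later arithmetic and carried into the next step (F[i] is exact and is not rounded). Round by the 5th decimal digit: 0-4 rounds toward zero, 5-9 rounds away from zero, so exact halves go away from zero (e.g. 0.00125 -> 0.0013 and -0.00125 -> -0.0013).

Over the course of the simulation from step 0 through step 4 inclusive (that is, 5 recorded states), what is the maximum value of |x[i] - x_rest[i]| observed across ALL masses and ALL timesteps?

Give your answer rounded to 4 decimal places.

Answer: 2.9688

Derivation:
Step 0: x=[4.0000 10.0000] v=[0.0000 2.0000]
Step 1: x=[4.5000 10.0000] v=[2.0000 0.0000]
Step 2: x=[5.3750 9.6250] v=[3.5000 -1.5000]
Step 3: x=[6.3125 9.1875] v=[3.7500 -1.7500]
Step 4: x=[6.9688 9.0313] v=[2.6250 -0.6250]
Max displacement = 2.9688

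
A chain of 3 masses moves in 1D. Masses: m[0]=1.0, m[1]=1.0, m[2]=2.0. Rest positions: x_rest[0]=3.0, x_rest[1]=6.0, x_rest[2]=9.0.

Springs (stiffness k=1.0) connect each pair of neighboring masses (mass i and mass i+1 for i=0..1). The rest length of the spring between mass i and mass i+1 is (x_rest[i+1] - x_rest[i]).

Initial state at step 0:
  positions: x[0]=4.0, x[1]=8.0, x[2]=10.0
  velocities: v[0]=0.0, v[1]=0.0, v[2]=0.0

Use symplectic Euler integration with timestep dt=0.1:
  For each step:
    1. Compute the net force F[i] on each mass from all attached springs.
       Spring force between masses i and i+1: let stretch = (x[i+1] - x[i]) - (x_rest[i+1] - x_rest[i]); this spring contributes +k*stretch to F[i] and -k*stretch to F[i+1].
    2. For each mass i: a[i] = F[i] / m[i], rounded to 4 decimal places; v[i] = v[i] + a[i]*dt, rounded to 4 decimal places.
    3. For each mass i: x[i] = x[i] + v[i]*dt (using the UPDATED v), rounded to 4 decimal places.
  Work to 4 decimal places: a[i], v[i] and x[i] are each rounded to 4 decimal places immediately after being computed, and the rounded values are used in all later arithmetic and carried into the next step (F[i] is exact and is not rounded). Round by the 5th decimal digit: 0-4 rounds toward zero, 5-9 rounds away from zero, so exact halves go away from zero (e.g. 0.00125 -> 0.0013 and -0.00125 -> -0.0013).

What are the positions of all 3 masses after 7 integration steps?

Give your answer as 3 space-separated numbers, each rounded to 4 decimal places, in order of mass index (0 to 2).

Answer: 4.2441 7.5062 10.1250

Derivation:
Step 0: x=[4.0000 8.0000 10.0000] v=[0.0000 0.0000 0.0000]
Step 1: x=[4.0100 7.9800 10.0050] v=[0.1000 -0.2000 0.0500]
Step 2: x=[4.0297 7.9406 10.0149] v=[0.1970 -0.3945 0.0988]
Step 3: x=[4.0585 7.8828 10.0294] v=[0.2881 -0.5782 0.1451]
Step 4: x=[4.0956 7.8082 10.0482] v=[0.3705 -0.7460 0.1878]
Step 5: x=[4.1398 7.7189 10.0708] v=[0.4418 -0.8933 0.2258]
Step 6: x=[4.1898 7.6173 10.0966] v=[0.4997 -1.0160 0.2582]
Step 7: x=[4.2441 7.5062 10.1250] v=[0.5425 -1.1108 0.2842]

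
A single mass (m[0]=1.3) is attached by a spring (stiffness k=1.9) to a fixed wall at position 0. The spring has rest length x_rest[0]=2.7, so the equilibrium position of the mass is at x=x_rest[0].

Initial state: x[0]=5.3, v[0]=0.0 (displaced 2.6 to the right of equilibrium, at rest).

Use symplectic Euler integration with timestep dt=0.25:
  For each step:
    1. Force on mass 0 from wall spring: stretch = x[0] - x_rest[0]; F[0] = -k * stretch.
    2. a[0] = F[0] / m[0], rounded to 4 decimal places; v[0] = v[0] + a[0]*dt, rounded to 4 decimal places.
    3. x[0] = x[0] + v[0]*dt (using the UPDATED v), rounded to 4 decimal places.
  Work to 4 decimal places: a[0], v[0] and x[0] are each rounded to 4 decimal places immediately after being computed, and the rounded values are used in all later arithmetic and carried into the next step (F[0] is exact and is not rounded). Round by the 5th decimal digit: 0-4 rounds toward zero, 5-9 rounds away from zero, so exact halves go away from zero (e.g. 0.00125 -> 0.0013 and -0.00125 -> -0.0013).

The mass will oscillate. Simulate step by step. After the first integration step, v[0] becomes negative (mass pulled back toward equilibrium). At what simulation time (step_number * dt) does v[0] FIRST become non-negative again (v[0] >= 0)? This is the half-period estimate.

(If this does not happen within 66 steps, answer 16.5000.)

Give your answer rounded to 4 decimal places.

Answer: 2.7500

Derivation:
Step 0: x=[5.3000] v=[0.0000]
Step 1: x=[5.0625] v=[-0.9500]
Step 2: x=[4.6092] v=[-1.8132]
Step 3: x=[3.9815] v=[-2.5108]
Step 4: x=[3.2367] v=[-2.9791]
Step 5: x=[2.4429] v=[-3.1752]
Step 6: x=[1.6726] v=[-3.0813]
Step 7: x=[0.9961] v=[-2.7059]
Step 8: x=[0.4753] v=[-2.0833]
Step 9: x=[0.1577] v=[-1.2704]
Step 10: x=[0.0723] v=[-0.3415]
Step 11: x=[0.2270] v=[0.6186]
First v>=0 after going negative at step 11, time=2.7500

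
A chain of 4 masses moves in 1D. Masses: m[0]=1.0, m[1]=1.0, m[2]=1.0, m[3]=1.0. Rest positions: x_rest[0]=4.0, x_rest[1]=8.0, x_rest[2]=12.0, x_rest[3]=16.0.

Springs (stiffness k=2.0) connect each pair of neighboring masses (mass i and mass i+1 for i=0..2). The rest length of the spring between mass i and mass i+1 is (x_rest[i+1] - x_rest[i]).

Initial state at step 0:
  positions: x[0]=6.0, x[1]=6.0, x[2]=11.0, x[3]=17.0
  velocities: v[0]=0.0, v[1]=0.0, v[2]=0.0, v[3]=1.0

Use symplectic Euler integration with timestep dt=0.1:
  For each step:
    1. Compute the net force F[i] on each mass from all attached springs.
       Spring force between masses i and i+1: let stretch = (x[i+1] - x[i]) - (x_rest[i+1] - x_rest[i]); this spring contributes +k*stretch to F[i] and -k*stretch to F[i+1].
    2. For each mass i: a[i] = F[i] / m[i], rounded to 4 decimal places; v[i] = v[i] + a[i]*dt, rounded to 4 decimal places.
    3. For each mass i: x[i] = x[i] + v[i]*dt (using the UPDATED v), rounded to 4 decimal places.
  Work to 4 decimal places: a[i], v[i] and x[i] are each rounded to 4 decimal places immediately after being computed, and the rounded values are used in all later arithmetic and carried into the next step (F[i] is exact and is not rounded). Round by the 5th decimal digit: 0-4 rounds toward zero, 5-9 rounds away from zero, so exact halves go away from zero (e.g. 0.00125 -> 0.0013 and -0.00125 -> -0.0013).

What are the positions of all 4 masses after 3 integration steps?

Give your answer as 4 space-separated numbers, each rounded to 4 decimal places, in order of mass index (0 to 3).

Answer: 5.5378 6.5743 11.1298 17.0581

Derivation:
Step 0: x=[6.0000 6.0000 11.0000 17.0000] v=[0.0000 0.0000 0.0000 1.0000]
Step 1: x=[5.9200 6.1000 11.0200 17.0600] v=[-0.8000 1.0000 0.2000 0.6000]
Step 2: x=[5.7636 6.2948 11.0624 17.0792] v=[-1.5640 1.9480 0.4240 0.1920]
Step 3: x=[5.5378 6.5743 11.1298 17.0581] v=[-2.2578 2.7953 0.6738 -0.2114]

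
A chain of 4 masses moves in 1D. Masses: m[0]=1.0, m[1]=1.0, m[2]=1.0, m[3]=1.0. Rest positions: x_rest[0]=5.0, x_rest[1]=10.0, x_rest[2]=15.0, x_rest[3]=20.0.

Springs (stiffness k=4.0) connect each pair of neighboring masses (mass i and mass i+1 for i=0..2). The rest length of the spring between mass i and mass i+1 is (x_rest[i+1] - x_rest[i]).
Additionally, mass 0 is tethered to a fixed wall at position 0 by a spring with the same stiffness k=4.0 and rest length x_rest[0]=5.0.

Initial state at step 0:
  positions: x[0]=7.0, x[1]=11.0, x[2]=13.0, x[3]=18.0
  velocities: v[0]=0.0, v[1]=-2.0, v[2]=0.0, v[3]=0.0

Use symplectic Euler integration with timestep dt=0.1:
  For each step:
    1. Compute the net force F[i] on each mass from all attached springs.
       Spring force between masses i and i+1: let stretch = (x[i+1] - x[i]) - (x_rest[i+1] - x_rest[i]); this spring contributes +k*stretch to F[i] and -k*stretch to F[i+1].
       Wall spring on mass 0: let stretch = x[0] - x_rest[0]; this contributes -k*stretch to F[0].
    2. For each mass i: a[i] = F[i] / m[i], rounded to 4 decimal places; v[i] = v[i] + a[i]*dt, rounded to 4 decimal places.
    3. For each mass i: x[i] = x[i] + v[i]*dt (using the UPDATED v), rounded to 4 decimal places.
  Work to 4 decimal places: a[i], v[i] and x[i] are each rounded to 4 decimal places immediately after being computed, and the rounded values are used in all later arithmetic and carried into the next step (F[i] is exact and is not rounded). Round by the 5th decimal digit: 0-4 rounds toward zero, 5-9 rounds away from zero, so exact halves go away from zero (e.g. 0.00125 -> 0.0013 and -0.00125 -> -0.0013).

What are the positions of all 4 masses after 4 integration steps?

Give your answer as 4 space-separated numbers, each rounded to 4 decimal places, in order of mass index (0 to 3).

Step 0: x=[7.0000 11.0000 13.0000 18.0000] v=[0.0000 -2.0000 0.0000 0.0000]
Step 1: x=[6.8800 10.7200 13.1200 18.0000] v=[-1.2000 -2.8000 1.2000 0.0000]
Step 2: x=[6.6384 10.3824 13.3392 18.0048] v=[-2.4160 -3.3760 2.1920 0.0480]
Step 3: x=[6.2810 10.0133 13.6268 18.0230] v=[-3.5738 -3.6909 2.8755 0.1818]
Step 4: x=[5.8217 9.6395 13.9457 18.0653] v=[-4.5933 -3.7384 3.1886 0.4233]

Answer: 5.8217 9.6395 13.9457 18.0653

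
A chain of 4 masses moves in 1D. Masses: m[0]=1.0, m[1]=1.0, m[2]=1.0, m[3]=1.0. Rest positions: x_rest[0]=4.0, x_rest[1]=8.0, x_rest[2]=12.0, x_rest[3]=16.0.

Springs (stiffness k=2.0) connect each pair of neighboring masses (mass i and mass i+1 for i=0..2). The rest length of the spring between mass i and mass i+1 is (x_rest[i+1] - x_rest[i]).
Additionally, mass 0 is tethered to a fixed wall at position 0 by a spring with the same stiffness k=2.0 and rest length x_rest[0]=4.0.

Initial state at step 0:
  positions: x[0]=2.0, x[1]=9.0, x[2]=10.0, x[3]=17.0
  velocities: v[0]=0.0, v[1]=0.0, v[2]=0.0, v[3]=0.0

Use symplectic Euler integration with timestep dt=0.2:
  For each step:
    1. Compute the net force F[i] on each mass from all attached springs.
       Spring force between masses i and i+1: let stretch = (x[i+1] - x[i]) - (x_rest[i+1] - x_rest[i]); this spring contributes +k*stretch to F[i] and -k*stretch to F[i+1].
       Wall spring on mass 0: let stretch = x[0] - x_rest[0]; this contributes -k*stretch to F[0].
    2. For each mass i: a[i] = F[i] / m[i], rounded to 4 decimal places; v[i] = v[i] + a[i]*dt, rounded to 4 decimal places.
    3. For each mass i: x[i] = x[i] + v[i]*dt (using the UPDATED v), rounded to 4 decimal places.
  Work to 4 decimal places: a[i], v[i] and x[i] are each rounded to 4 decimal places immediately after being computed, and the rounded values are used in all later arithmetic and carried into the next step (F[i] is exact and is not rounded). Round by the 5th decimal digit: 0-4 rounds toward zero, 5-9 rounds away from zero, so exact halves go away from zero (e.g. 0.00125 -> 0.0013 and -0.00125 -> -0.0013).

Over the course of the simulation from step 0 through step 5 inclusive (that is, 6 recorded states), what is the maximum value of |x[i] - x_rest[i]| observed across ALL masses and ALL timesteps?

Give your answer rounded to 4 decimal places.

Step 0: x=[2.0000 9.0000 10.0000 17.0000] v=[0.0000 0.0000 0.0000 0.0000]
Step 1: x=[2.4000 8.5200 10.4800 16.7600] v=[2.0000 -2.4000 2.4000 -1.2000]
Step 2: x=[3.0976 7.7072 11.3056 16.3376] v=[3.4880 -4.0640 4.1280 -2.1120]
Step 3: x=[3.9162 6.8135 12.2459 15.8326] v=[4.0928 -4.4685 4.7014 -2.5248]
Step 4: x=[4.6532 6.1226 13.0385 15.3607] v=[3.6852 -3.4545 3.9631 -2.3595]
Step 5: x=[5.1355 5.8674 13.4636 15.0230] v=[2.4117 -1.2759 2.1256 -1.6884]
Max displacement = 2.1326

Answer: 2.1326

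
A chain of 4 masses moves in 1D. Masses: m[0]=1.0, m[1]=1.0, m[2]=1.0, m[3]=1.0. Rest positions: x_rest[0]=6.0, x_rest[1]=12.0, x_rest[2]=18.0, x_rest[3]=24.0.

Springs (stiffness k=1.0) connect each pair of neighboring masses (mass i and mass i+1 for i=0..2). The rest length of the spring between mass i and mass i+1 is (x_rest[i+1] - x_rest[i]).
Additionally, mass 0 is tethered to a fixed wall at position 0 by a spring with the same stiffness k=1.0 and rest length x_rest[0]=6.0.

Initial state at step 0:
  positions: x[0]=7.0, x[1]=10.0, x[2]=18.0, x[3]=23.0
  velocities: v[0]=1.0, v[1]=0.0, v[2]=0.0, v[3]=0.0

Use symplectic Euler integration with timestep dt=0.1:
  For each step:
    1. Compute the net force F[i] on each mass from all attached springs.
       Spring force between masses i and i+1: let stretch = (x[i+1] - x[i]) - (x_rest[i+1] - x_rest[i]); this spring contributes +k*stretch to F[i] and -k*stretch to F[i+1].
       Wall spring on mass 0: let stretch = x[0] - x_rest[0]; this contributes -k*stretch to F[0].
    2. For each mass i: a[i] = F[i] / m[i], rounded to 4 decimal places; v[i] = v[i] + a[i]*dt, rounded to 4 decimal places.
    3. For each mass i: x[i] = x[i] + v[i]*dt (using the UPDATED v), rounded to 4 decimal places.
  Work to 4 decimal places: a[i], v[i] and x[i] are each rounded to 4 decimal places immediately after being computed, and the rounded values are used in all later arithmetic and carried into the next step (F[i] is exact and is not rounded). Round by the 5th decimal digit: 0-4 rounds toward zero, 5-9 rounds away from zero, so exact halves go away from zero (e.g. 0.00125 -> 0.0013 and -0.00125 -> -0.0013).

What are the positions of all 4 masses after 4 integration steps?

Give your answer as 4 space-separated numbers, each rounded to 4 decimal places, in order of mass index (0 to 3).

Answer: 6.9995 10.4847 17.7178 23.0941

Derivation:
Step 0: x=[7.0000 10.0000 18.0000 23.0000] v=[1.0000 0.0000 0.0000 0.0000]
Step 1: x=[7.0600 10.0500 17.9700 23.0100] v=[0.6000 0.5000 -0.3000 0.1000]
Step 2: x=[7.0793 10.1493 17.9112 23.0296] v=[0.1930 0.9930 -0.5880 0.1960]
Step 3: x=[7.0585 10.2955 17.8260 23.0580] v=[-0.2079 1.4622 -0.8524 0.2842]
Step 4: x=[6.9995 10.4847 17.7178 23.0941] v=[-0.5901 1.8916 -1.0823 0.3610]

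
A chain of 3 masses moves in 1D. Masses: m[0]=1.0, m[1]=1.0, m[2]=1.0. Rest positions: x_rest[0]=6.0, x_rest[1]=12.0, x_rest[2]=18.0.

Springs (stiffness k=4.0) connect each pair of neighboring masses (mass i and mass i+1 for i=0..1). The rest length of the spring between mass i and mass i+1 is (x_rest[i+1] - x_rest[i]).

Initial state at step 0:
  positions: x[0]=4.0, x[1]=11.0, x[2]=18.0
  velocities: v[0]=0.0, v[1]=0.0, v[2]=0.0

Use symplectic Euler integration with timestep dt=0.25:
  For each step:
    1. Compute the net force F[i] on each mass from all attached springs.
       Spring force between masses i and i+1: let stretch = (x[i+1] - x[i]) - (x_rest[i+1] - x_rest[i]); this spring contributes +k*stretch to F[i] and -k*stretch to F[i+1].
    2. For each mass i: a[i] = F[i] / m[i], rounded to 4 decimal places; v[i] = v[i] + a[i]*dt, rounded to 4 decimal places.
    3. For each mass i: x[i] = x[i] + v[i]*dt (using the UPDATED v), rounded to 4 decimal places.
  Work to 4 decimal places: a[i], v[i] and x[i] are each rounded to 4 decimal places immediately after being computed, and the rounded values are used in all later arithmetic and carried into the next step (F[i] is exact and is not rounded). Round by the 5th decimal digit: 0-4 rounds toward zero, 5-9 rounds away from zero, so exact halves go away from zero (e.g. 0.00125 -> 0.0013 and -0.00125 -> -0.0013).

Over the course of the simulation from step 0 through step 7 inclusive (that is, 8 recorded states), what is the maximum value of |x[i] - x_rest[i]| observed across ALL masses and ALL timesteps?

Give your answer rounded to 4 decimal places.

Answer: 2.0222

Derivation:
Step 0: x=[4.0000 11.0000 18.0000] v=[0.0000 0.0000 0.0000]
Step 1: x=[4.2500 11.0000 17.7500] v=[1.0000 0.0000 -1.0000]
Step 2: x=[4.6875 11.0000 17.3125] v=[1.7500 0.0000 -1.7500]
Step 3: x=[5.2031 11.0000 16.7969] v=[2.0625 0.0000 -2.0625]
Step 4: x=[5.6680 11.0000 16.3321] v=[1.8594 0.0000 -1.8594]
Step 5: x=[5.9659 11.0000 16.0342] v=[1.1914 0.0001 -1.1915]
Step 6: x=[6.0223 11.0001 15.9778] v=[0.2255 0.0002 -0.2257]
Step 7: x=[5.8231 11.0001 16.1770] v=[-0.7967 0.0001 0.7966]
Max displacement = 2.0222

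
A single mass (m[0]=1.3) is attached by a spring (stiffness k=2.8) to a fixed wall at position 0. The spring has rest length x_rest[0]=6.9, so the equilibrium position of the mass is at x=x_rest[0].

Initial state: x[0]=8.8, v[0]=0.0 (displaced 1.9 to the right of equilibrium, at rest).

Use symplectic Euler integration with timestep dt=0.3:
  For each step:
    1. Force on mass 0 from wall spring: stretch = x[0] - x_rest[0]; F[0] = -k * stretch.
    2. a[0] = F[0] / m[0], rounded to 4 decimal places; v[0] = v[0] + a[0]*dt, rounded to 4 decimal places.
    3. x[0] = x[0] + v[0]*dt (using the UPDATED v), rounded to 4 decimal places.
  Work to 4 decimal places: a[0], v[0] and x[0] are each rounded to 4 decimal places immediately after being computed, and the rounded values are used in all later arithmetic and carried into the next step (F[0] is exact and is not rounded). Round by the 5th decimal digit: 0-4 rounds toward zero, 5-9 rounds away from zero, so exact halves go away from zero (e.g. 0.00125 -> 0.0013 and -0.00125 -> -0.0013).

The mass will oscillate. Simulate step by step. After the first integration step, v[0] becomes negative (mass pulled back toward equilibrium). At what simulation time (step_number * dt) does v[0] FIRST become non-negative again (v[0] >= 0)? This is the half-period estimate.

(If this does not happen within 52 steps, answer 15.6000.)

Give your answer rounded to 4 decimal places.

Step 0: x=[8.8000] v=[0.0000]
Step 1: x=[8.4317] v=[-1.2277]
Step 2: x=[7.7665] v=[-2.2174]
Step 3: x=[6.9333] v=[-2.7773]
Step 4: x=[6.0937] v=[-2.7988]
Step 5: x=[5.4104] v=[-2.2778]
Step 6: x=[5.0158] v=[-1.3153]
Step 7: x=[4.9865] v=[-0.0978]
Step 8: x=[5.3281] v=[1.1386]
First v>=0 after going negative at step 8, time=2.4000

Answer: 2.4000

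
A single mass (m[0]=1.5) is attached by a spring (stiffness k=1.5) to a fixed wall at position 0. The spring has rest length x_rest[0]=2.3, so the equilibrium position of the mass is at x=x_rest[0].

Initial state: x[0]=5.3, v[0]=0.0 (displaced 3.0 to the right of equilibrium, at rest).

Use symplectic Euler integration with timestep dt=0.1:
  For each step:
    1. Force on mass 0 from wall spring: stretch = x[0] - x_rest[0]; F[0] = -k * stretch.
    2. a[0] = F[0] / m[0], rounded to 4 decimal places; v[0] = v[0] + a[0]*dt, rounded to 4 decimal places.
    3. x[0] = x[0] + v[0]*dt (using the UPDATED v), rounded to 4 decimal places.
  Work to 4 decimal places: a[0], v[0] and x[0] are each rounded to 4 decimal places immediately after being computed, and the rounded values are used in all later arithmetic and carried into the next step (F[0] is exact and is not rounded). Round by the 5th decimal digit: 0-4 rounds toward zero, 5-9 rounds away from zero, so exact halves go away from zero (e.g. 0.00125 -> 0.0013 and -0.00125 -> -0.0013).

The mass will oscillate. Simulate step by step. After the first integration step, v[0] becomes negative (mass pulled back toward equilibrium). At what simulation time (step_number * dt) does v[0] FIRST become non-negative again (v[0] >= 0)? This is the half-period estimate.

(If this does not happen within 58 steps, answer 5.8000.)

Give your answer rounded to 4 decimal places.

Step 0: x=[5.3000] v=[0.0000]
Step 1: x=[5.2700] v=[-0.3000]
Step 2: x=[5.2103] v=[-0.5970]
Step 3: x=[5.1215] v=[-0.8880]
Step 4: x=[5.0045] v=[-1.1702]
Step 5: x=[4.8604] v=[-1.4407]
Step 6: x=[4.6907] v=[-1.6967]
Step 7: x=[4.4971] v=[-1.9358]
Step 8: x=[4.2816] v=[-2.1555]
Step 9: x=[4.0462] v=[-2.3537]
Step 10: x=[3.7934] v=[-2.5283]
Step 11: x=[3.5256] v=[-2.6776]
Step 12: x=[3.2456] v=[-2.8002]
Step 13: x=[2.9561] v=[-2.8948]
Step 14: x=[2.6601] v=[-2.9604]
Step 15: x=[2.3605] v=[-2.9964]
Step 16: x=[2.0603] v=[-3.0025]
Step 17: x=[1.7625] v=[-2.9785]
Step 18: x=[1.4700] v=[-2.9248]
Step 19: x=[1.1858] v=[-2.8418]
Step 20: x=[0.9128] v=[-2.7304]
Step 21: x=[0.6536] v=[-2.5917]
Step 22: x=[0.4109] v=[-2.4271]
Step 23: x=[0.1871] v=[-2.2382]
Step 24: x=[-0.0156] v=[-2.0269]
Step 25: x=[-0.1951] v=[-1.7953]
Step 26: x=[-0.3497] v=[-1.5458]
Step 27: x=[-0.4778] v=[-1.2808]
Step 28: x=[-0.5781] v=[-1.0030]
Step 29: x=[-0.6496] v=[-0.7152]
Step 30: x=[-0.6916] v=[-0.4202]
Step 31: x=[-0.7037] v=[-0.1210]
Step 32: x=[-0.6858] v=[0.1794]
First v>=0 after going negative at step 32, time=3.2000

Answer: 3.2000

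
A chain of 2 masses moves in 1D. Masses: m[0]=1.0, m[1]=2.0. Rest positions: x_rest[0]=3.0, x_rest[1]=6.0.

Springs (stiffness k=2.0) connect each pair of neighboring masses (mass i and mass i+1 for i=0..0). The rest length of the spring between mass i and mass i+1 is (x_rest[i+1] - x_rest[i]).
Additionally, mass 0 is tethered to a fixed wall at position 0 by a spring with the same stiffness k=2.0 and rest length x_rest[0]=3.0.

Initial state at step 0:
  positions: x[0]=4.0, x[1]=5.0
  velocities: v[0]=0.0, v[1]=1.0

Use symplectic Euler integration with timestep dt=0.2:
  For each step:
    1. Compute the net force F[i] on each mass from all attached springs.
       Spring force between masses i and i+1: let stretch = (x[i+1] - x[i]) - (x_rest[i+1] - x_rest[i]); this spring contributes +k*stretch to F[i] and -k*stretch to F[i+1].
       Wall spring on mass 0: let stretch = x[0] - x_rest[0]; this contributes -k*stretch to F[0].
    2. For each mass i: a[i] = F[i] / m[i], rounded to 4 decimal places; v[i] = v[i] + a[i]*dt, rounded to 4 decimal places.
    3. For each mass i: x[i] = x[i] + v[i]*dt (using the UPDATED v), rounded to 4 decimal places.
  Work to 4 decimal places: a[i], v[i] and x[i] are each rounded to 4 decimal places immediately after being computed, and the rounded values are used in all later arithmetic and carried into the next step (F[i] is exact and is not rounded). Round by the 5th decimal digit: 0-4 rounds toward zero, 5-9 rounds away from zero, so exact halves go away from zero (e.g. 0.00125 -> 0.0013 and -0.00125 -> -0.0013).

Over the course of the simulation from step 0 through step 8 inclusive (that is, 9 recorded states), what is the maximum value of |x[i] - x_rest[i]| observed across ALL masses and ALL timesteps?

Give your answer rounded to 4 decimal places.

Step 0: x=[4.0000 5.0000] v=[0.0000 1.0000]
Step 1: x=[3.7600 5.2800] v=[-1.2000 1.4000]
Step 2: x=[3.3408 5.6192] v=[-2.0960 1.6960]
Step 3: x=[2.8366 5.9873] v=[-2.5210 1.8403]
Step 4: x=[2.3575 6.3493] v=[-2.3954 1.8102]
Step 5: x=[2.0092 6.6717] v=[-1.7417 1.6118]
Step 6: x=[1.8731 6.9276] v=[-0.6804 1.2793]
Step 7: x=[1.9915 7.1013] v=[0.5922 0.8684]
Step 8: x=[2.3594 7.1906] v=[1.8395 0.4464]
Max displacement = 1.1906

Answer: 1.1906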